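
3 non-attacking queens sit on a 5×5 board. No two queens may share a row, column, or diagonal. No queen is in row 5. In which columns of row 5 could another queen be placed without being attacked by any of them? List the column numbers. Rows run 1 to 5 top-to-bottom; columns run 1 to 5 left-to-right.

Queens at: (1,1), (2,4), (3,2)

(1,1) attacks row 5 at column 1 and diagonals 5.
(2,4) attacks row 5 at column 4 and diagonals 1.
(3,2) attacks row 5 at column 2 and diagonals 4.
Attacked columns: {1, 2, 4, 5}. Safe: {3}.

columns 3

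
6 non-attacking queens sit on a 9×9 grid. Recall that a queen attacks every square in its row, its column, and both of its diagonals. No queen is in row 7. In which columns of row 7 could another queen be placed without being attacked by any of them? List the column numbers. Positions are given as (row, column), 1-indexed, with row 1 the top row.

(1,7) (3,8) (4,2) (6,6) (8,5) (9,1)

columns 9

(1,7) attacks row 7 at column 7 and diagonals 1.
(3,8) attacks row 7 at column 8 and diagonals 4.
(4,2) attacks row 7 at column 2 and diagonals 5.
(6,6) attacks row 7 at column 6 and diagonals 5, 7.
(8,5) attacks row 7 at column 5 and diagonals 4, 6.
(9,1) attacks row 7 at column 1 and diagonals 3.
Attacked columns: {1, 2, 3, 4, 5, 6, 7, 8}. Safe: {9}.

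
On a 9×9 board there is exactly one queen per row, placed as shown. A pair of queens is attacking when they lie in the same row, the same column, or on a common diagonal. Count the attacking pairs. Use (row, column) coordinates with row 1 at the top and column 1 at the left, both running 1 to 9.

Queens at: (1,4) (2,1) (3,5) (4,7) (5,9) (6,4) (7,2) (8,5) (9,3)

3

Same column: (1,4)–(6,4) (column 4); (3,5)–(8,5) (column 5).
Same diagonal: (1,4)–(4,7) (|1−4| = |4−7| = 3).
Total attacking pairs: 3.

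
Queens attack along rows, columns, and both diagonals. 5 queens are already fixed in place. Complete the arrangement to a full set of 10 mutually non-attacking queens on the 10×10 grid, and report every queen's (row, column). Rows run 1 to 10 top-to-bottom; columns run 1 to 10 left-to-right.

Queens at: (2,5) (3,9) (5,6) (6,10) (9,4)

(1,3) (2,5) (3,9) (4,1) (5,6) (6,10) (7,7) (8,2) (9,4) (10,8)

Row 1: attacked by (2,5)→{4,5,6}; (3,9)→{7,9}; (5,6)→{2,6,10}; (6,10)→{5,10}; (9,4)→{4}. Safe: 1, 3, 8. Place at column 3.
Row 4: attacked by (1,3)→{3,6}; (2,5)→{3,5,7}; (3,9)→{8,9,10}; (5,6)→{5,6,7}; (6,10)→{8,10}; (9,4)→{4,9}. Safe: 1, 2. Place at column 1.
Row 7: attacked by (1,3)→{3,9}; (2,5)→{5,10}; (3,9)→{5,9}; (4,1)→{1,4}; (5,6)→{4,6,8}; (6,10)→{9,10}; (9,4)→{2,4,6}. Safe: 7. Place at column 7.
Row 8: attacked by (1,3)→{3,10}; (2,5)→{5}; (3,9)→{4,9}; (4,1)→{1,5}; (5,6)→{3,6,9}; (6,10)→{8,10}; (7,7)→{6,7,8}; (9,4)→{3,4,5}. Safe: 2. Place at column 2.
Row 10: attacked by (1,3)→{3}; (2,5)→{5}; (3,9)→{2,9}; (4,1)→{1,7}; (5,6)→{1,6}; (6,10)→{6,10}; (7,7)→{4,7,10}; (8,2)→{2,4}; (9,4)→{3,4,5}. Safe: 8. Place at column 8.
Columns [3, 5, 9, 1, 6, 10, 7, 2, 4, 8], r−c [-2, -3, -6, 3, -1, -4, 0, 6, 5, 2], r+c [4, 7, 12, 5, 11, 16, 14, 10, 13, 18] are all distinct, so no two queens attack.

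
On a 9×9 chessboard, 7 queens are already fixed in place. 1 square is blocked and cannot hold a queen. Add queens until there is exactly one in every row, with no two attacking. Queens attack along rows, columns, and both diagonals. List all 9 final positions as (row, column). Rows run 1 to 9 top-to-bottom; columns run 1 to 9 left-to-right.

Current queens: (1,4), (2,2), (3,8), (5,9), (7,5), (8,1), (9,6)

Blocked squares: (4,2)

Row 4: attacked by (1,4)→{1,4,7}; (2,2)→{2,4}; (3,8)→{7,8,9}; (5,9)→{8,9}; (7,5)→{2,5,8}; (8,1)→{1,5}; (9,6)→{1,6}. Blocked: 2. Safe: 3. Place at column 3.
Row 6: attacked by (1,4)→{4,9}; (2,2)→{2,6}; (3,8)→{5,8}; (4,3)→{1,3,5}; (5,9)→{8,9}; (7,5)→{4,5,6}; (8,1)→{1,3}; (9,6)→{3,6,9}. Safe: 7. Place at column 7.
Columns [4, 2, 8, 3, 9, 7, 5, 1, 6], r−c [-3, 0, -5, 1, -4, -1, 2, 7, 3], r+c [5, 4, 11, 7, 14, 13, 12, 9, 15] are all distinct, so no two queens attack.

(1,4) (2,2) (3,8) (4,3) (5,9) (6,7) (7,5) (8,1) (9,6)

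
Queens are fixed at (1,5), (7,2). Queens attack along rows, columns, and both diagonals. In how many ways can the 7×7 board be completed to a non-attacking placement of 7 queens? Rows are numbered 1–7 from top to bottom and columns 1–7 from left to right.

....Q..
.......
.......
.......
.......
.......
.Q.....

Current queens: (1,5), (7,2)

Branch on row 2: col 1 → 1; col 3 → 0.
Sum: 1 + 0 = 1.

1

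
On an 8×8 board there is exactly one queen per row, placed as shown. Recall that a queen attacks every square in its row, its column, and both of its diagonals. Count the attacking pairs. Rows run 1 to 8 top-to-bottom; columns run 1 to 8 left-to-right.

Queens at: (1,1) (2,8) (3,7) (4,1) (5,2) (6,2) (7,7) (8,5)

Same column: (1,1)–(4,1) (column 1); (3,7)–(7,7) (column 7); (5,2)–(6,2) (column 2).
Same diagonal: (1,1)–(7,7) (|1−7| = |1−7| = 6); (2,8)–(3,7) (|2−3| = |8−7| = 1); (4,1)–(5,2) (|4−5| = |1−2| = 1); (4,1)–(8,5) (|4−8| = |1−5| = 4); (5,2)–(8,5) (|5−8| = |2−5| = 3).
Total attacking pairs: 8.

8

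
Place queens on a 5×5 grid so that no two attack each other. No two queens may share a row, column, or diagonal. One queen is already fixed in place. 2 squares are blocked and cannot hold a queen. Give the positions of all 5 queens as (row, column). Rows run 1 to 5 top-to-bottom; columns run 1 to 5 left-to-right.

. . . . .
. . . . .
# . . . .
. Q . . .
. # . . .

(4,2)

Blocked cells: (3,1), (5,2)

(1,1) (2,3) (3,5) (4,2) (5,4)

Row 1: attacked by (4,2)→{2,5}. Safe: 1, 3, 4. Place at column 1.
Row 2: attacked by (1,1)→{1,2}; (4,2)→{2,4}. Safe: 3, 5. Place at column 3.
Row 3: attacked by (1,1)→{1,3}; (2,3)→{2,3,4}; (4,2)→{1,2,3}. Blocked: 1. Safe: 5. Place at column 5.
Row 5: attacked by (1,1)→{1,5}; (2,3)→{3}; (3,5)→{3,5}; (4,2)→{1,2,3}. Blocked: 2. Safe: 4. Place at column 4.
Columns [1, 3, 5, 2, 4], r−c [0, -1, -2, 2, 1], r+c [2, 5, 8, 6, 9] are all distinct, so no two queens attack.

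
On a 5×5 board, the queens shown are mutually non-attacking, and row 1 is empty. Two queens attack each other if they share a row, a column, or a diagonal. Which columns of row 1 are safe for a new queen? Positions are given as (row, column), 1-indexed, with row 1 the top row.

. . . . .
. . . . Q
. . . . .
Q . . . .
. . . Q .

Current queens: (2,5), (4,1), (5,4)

columns 2, 3

(2,5) attacks row 1 at column 5 and diagonals 4.
(4,1) attacks row 1 at column 1 and diagonals 4.
(5,4) attacks row 1 at column 4.
Attacked columns: {1, 4, 5}. Safe: {2, 3}.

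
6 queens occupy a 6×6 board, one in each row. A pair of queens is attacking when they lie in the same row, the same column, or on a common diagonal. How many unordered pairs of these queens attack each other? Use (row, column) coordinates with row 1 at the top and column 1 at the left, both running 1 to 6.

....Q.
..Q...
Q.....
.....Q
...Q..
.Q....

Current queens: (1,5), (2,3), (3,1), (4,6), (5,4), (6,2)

0

All columns are distinct and no two queens satisfy |Δrow| = |Δcol|, so no pair attacks.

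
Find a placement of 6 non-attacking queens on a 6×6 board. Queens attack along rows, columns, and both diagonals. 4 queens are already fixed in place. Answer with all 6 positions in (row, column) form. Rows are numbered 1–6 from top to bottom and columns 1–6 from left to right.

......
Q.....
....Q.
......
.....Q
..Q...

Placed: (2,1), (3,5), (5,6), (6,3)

(1,4) (2,1) (3,5) (4,2) (5,6) (6,3)

Row 1: attacked by (2,1)→{1,2}; (3,5)→{3,5}; (5,6)→{2,6}; (6,3)→{3}. Safe: 4. Place at column 4.
Row 4: attacked by (1,4)→{1,4}; (2,1)→{1,3}; (3,5)→{4,5,6}; (5,6)→{5,6}; (6,3)→{1,3,5}. Safe: 2. Place at column 2.
Columns [4, 1, 5, 2, 6, 3], r−c [-3, 1, -2, 2, -1, 3], r+c [5, 3, 8, 6, 11, 9] are all distinct, so no two queens attack.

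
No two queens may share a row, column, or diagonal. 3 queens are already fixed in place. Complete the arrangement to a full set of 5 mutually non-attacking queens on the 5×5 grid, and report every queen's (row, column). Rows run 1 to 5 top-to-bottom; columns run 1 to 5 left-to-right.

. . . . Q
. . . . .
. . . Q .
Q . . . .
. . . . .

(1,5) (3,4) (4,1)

(1,5) (2,2) (3,4) (4,1) (5,3)

Row 2: attacked by (1,5)→{4,5}; (3,4)→{3,4,5}; (4,1)→{1,3}. Safe: 2. Place at column 2.
Row 5: attacked by (1,5)→{1,5}; (2,2)→{2,5}; (3,4)→{2,4}; (4,1)→{1,2}. Safe: 3. Place at column 3.
Columns [5, 2, 4, 1, 3], r−c [-4, 0, -1, 3, 2], r+c [6, 4, 7, 5, 8] are all distinct, so no two queens attack.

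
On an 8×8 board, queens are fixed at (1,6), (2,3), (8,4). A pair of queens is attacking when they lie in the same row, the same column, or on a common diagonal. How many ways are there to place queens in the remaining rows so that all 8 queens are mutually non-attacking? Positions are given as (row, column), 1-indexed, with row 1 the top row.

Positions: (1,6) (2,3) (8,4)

2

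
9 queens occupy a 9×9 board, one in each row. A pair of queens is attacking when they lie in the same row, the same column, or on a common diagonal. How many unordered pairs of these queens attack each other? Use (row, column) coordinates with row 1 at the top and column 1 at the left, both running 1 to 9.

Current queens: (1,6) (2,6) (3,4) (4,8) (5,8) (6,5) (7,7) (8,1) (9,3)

Same column: (1,6)–(2,6) (column 6); (4,8)–(5,8) (column 8).
Same diagonal: (1,6)–(3,4) (|1−3| = |6−4| = 2); (2,6)–(4,8) (|2−4| = |6−8| = 2); (4,8)–(9,3) (|4−9| = |8−3| = 5).
Total attacking pairs: 5.

5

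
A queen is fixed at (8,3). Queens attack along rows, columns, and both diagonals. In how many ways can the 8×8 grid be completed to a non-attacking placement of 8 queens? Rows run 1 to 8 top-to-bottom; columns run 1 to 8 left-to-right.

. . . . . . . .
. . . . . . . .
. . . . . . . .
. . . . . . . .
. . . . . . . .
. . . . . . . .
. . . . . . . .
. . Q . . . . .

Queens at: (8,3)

16

Branch on row 1: col 1 → 2; col 2 → 2; col 4 → 3; col 5 → 4; col 6 → 5; col 7 → 0; col 8 → 0.
Sum: 2 + 2 + 3 + 4 + 5 + 0 + 0 = 16.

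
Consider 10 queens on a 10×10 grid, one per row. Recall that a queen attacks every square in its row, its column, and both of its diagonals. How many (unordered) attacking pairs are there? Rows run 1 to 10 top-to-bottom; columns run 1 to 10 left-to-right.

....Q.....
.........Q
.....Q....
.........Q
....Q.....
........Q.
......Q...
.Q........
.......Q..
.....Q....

7

Same column: (1,5)–(5,5) (column 5); (2,10)–(4,10) (column 10); (3,6)–(10,6) (column 6).
Same diagonal: (3,6)–(6,9) (|3−6| = |6−9| = 3); (4,10)–(7,7) (|4−7| = |10−7| = 3); (5,5)–(7,7) (|5−7| = |5−7| = 2); (5,5)–(8,2) (|5−8| = |5−2| = 3).
Total attacking pairs: 7.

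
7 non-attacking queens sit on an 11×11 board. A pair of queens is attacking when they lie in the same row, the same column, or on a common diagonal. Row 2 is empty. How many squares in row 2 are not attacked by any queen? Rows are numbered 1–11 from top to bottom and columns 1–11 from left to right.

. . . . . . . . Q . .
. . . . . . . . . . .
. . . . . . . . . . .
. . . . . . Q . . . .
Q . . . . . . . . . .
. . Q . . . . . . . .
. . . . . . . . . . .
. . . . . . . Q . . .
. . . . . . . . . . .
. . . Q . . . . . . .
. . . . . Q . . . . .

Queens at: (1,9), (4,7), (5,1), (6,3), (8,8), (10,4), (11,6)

1

(1,9) attacks row 2 at column 9 and diagonals 8, 10.
(4,7) attacks row 2 at column 7 and diagonals 5, 9.
(5,1) attacks row 2 at column 1 and diagonals 4.
(6,3) attacks row 2 at column 3 and diagonals 7.
(8,8) attacks row 2 at column 8 and diagonals 2.
(10,4) attacks row 2 at column 4.
(11,6) attacks row 2 at column 6.
Attacked columns: {1, 2, 3, 4, 5, 6, 7, 8, 9, 10}. Safe: {11}.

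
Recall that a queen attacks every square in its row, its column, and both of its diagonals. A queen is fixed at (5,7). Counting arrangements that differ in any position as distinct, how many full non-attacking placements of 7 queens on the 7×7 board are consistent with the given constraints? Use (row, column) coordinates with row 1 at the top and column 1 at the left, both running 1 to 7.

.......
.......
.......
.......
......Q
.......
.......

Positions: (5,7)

6

Branch on row 1: col 1 → 1; col 2 → 2; col 4 → 0; col 5 → 1; col 6 → 2.
Sum: 1 + 2 + 0 + 1 + 2 = 6.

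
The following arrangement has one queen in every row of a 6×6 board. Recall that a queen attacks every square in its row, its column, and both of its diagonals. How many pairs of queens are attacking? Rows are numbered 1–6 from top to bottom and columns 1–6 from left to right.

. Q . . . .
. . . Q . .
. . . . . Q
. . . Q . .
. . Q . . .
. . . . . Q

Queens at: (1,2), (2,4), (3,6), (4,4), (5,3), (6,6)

Same column: (2,4)–(4,4) (column 4); (3,6)–(6,6) (column 6).
Same diagonal: (4,4)–(5,3) (|4−5| = |4−3| = 1); (4,4)–(6,6) (|4−6| = |4−6| = 2).
Total attacking pairs: 4.

4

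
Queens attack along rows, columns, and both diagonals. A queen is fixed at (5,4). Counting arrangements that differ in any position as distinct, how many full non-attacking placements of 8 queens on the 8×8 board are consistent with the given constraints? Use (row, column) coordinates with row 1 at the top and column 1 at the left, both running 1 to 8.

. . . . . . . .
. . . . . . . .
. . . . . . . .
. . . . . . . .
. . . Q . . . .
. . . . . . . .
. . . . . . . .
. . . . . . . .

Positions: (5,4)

8

Branch on row 1: col 1 → 0; col 2 → 1; col 3 → 3; col 5 → 1; col 6 → 3; col 7 → 0.
Sum: 0 + 1 + 3 + 1 + 3 + 0 = 8.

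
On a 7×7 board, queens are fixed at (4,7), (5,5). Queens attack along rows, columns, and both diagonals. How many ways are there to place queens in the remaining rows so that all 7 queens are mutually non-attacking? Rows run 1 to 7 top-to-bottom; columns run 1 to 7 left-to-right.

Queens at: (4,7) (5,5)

Branch on row 1: col 2 → 1; col 3 → 0; col 6 → 1.
Sum: 1 + 0 + 1 = 2.

2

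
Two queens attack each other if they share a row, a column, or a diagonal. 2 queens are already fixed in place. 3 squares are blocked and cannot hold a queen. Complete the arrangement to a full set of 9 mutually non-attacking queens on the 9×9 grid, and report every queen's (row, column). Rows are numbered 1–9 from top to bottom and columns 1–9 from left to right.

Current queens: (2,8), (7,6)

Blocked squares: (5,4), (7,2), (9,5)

Row 1: attacked by (2,8)→{7,8,9}; (7,6)→{6}. Safe: 1, 2, 3, 4, 5. Place at column 4.
Row 3: attacked by (1,4)→{2,4,6}; (2,8)→{7,8,9}; (7,6)→{2,6}. Safe: 1, 3, 5. Place at column 1.
Row 4: attacked by (1,4)→{1,4,7}; (2,8)→{6,8}; (3,1)→{1,2}; (7,6)→{3,6,9}. Safe: 5. Place at column 5.
Row 5: attacked by (1,4)→{4,8}; (2,8)→{5,8}; (3,1)→{1,3}; (4,5)→{4,5,6}; (7,6)→{4,6,8}. Blocked: 4. Safe: 2, 7, 9. Place at column 7.
Row 6: attacked by (1,4)→{4,9}; (2,8)→{4,8}; (3,1)→{1,4}; (4,5)→{3,5,7}; (5,7)→{6,7,8}; (7,6)→{5,6,7}. Safe: 2. Place at column 2.
Row 8: attacked by (1,4)→{4}; (2,8)→{2,8}; (3,1)→{1,6}; (4,5)→{1,5,9}; (5,7)→{4,7}; (6,2)→{2,4}; (7,6)→{5,6,7}. Safe: 3. Place at column 3.
Row 9: attacked by (1,4)→{4}; (2,8)→{1,8}; (3,1)→{1,7}; (4,5)→{5}; (5,7)→{3,7}; (6,2)→{2,5}; (7,6)→{4,6,8}; (8,3)→{2,3,4}. Blocked: 5. Safe: 9. Place at column 9.
Columns [4, 8, 1, 5, 7, 2, 6, 3, 9], r−c [-3, -6, 2, -1, -2, 4, 1, 5, 0], r+c [5, 10, 4, 9, 12, 8, 13, 11, 18] are all distinct, so no two queens attack.

(1,4) (2,8) (3,1) (4,5) (5,7) (6,2) (7,6) (8,3) (9,9)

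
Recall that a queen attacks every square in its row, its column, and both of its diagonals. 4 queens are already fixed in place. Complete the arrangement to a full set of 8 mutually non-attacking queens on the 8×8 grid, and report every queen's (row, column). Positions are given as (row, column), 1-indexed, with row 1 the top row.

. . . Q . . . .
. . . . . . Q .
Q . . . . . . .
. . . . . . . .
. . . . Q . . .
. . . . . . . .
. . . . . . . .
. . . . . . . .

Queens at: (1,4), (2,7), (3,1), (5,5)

Row 4: attacked by (1,4)→{1,4,7}; (2,7)→{5,7}; (3,1)→{1,2}; (5,5)→{4,5,6}. Safe: 3, 8. Place at column 8.
Row 6: attacked by (1,4)→{4}; (2,7)→{3,7}; (3,1)→{1,4}; (4,8)→{6,8}; (5,5)→{4,5,6}. Safe: 2. Place at column 2.
Row 7: attacked by (1,4)→{4}; (2,7)→{2,7}; (3,1)→{1,5}; (4,8)→{5,8}; (5,5)→{3,5,7}; (6,2)→{1,2,3}. Safe: 6. Place at column 6.
Row 8: attacked by (1,4)→{4}; (2,7)→{1,7}; (3,1)→{1,6}; (4,8)→{4,8}; (5,5)→{2,5,8}; (6,2)→{2,4}; (7,6)→{5,6,7}. Safe: 3. Place at column 3.
Columns [4, 7, 1, 8, 5, 2, 6, 3], r−c [-3, -5, 2, -4, 0, 4, 1, 5], r+c [5, 9, 4, 12, 10, 8, 13, 11] are all distinct, so no two queens attack.

(1,4) (2,7) (3,1) (4,8) (5,5) (6,2) (7,6) (8,3)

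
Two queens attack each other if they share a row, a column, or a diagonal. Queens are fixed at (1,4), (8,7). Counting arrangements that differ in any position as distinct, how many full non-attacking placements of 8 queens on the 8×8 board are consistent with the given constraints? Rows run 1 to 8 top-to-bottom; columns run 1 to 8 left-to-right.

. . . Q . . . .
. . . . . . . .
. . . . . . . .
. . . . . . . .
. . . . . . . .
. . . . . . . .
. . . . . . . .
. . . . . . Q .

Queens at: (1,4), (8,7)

3

Branch on row 2: col 2 → 2; col 6 → 1; col 8 → 0.
Sum: 2 + 1 + 0 = 3.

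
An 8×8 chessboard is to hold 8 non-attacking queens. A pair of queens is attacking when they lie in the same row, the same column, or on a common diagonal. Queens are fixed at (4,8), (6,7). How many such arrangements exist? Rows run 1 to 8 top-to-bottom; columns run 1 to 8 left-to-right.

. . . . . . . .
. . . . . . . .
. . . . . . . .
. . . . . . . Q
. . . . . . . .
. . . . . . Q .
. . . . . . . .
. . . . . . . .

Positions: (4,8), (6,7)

Branch on row 1: col 1 → 0; col 3 → 1; col 4 → 1; col 6 → 1.
Sum: 0 + 1 + 1 + 1 = 3.

3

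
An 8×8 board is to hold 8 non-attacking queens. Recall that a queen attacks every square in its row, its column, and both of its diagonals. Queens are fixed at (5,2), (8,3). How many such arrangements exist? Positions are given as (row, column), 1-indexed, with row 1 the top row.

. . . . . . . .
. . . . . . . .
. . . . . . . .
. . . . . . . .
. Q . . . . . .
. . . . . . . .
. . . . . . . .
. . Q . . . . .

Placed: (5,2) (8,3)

Branch on row 1: col 1 → 1; col 4 → 0; col 5 → 1; col 7 → 0; col 8 → 0.
Sum: 1 + 0 + 1 + 0 + 0 = 2.

2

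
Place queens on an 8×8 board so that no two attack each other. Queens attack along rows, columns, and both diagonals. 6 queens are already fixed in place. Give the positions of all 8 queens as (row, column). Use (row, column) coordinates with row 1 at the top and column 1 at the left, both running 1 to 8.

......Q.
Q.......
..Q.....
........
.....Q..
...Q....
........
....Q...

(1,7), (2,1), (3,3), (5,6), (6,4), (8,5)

(1,7) (2,1) (3,3) (4,8) (5,6) (6,4) (7,2) (8,5)

Row 4: attacked by (1,7)→{4,7}; (2,1)→{1,3}; (3,3)→{2,3,4}; (5,6)→{5,6,7}; (6,4)→{2,4,6}; (8,5)→{1,5}. Safe: 8. Place at column 8.
Row 7: attacked by (1,7)→{1,7}; (2,1)→{1,6}; (3,3)→{3,7}; (4,8)→{5,8}; (5,6)→{4,6,8}; (6,4)→{3,4,5}; (8,5)→{4,5,6}. Safe: 2. Place at column 2.
Columns [7, 1, 3, 8, 6, 4, 2, 5], r−c [-6, 1, 0, -4, -1, 2, 5, 3], r+c [8, 3, 6, 12, 11, 10, 9, 13] are all distinct, so no two queens attack.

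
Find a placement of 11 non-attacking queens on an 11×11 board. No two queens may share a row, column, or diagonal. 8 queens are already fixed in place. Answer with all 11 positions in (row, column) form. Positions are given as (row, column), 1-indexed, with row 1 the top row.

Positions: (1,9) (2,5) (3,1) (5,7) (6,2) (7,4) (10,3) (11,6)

Row 4: attacked by (1,9)→{6,9}; (2,5)→{3,5,7}; (3,1)→{1,2}; (5,7)→{6,7,8}; (6,2)→{2,4}; (7,4)→{1,4,7}; (10,3)→{3,9}; (11,6)→{6}. Safe: 10, 11. Place at column 11.
Row 8: attacked by (1,9)→{2,9}; (2,5)→{5,11}; (3,1)→{1,6}; (4,11)→{7,11}; (5,7)→{4,7,10}; (6,2)→{2,4}; (7,4)→{3,4,5}; (10,3)→{1,3,5}; (11,6)→{3,6,9}. Safe: 8. Place at column 8.
Row 9: attacked by (1,9)→{1,9}; (2,5)→{5}; (3,1)→{1,7}; (4,11)→{6,11}; (5,7)→{3,7,11}; (6,2)→{2,5}; (7,4)→{2,4,6}; (8,8)→{7,8,9}; (10,3)→{2,3,4}; (11,6)→{4,6,8}. Safe: 10. Place at column 10.
Columns [9, 5, 1, 11, 7, 2, 4, 8, 10, 3, 6], r−c [-8, -3, 2, -7, -2, 4, 3, 0, -1, 7, 5], r+c [10, 7, 4, 15, 12, 8, 11, 16, 19, 13, 17] are all distinct, so no two queens attack.

(1,9) (2,5) (3,1) (4,11) (5,7) (6,2) (7,4) (8,8) (9,10) (10,3) (11,6)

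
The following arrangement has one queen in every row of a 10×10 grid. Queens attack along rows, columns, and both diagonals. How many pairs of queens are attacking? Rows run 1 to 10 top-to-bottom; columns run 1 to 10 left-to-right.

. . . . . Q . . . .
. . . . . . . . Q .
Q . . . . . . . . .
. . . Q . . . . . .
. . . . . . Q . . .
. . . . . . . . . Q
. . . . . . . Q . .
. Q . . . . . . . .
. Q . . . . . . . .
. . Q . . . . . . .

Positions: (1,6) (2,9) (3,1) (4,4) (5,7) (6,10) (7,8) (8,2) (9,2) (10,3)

Same column: (8,2)–(9,2) (column 2).
Same diagonal: (2,9)–(9,2) (|2−9| = |9−2| = 7); (9,2)–(10,3) (|9−10| = |2−3| = 1).
Total attacking pairs: 3.

3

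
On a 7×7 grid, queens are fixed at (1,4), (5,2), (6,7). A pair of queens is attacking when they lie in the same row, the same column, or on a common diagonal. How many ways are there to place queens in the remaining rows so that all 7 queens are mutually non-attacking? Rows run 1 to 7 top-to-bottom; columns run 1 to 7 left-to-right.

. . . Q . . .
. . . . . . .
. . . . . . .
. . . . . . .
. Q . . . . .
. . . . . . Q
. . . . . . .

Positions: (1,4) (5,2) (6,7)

Branch on row 2: col 1 → 1; col 6 → 0.
Sum: 1 + 0 = 1.

1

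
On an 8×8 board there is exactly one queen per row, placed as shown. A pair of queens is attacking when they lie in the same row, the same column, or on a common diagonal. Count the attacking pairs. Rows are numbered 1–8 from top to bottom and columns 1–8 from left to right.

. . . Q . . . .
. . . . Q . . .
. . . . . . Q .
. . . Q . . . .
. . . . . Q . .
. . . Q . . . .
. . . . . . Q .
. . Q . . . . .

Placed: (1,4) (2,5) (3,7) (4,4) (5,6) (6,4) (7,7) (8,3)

8

Same column: (1,4)–(4,4) (column 4); (1,4)–(6,4) (column 4); (3,7)–(7,7) (column 7); (4,4)–(6,4) (column 4).
Same diagonal: (1,4)–(2,5) (|1−2| = |4−5| = 1); (3,7)–(6,4) (|3−6| = |7−4| = 3); (4,4)–(7,7) (|4−7| = |4−7| = 3); (5,6)–(8,3) (|5−8| = |6−3| = 3).
Total attacking pairs: 8.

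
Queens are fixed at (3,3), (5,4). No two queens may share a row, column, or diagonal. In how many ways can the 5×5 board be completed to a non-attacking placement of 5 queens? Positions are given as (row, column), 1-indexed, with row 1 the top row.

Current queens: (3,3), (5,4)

Branch on row 1: col 2 → 1.
Sum: 1 = 1.

1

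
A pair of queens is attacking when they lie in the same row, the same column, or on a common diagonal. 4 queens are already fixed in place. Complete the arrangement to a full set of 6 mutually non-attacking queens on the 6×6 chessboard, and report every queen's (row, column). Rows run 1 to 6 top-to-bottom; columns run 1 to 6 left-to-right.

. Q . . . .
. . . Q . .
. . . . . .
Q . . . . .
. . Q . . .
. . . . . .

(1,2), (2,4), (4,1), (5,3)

(1,2) (2,4) (3,6) (4,1) (5,3) (6,5)

Row 3: attacked by (1,2)→{2,4}; (2,4)→{3,4,5}; (4,1)→{1,2}; (5,3)→{1,3,5}. Safe: 6. Place at column 6.
Row 6: attacked by (1,2)→{2}; (2,4)→{4}; (3,6)→{3,6}; (4,1)→{1,3}; (5,3)→{2,3,4}. Safe: 5. Place at column 5.
Columns [2, 4, 6, 1, 3, 5], r−c [-1, -2, -3, 3, 2, 1], r+c [3, 6, 9, 5, 8, 11] are all distinct, so no two queens attack.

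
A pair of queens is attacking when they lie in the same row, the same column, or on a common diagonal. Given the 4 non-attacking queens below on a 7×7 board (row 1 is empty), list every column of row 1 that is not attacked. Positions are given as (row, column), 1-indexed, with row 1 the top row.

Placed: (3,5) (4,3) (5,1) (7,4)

(3,5) attacks row 1 at column 5 and diagonals 3, 7.
(4,3) attacks row 1 at column 3 and diagonals 6.
(5,1) attacks row 1 at column 1 and diagonals 5.
(7,4) attacks row 1 at column 4.
Attacked columns: {1, 3, 4, 5, 6, 7}. Safe: {2}.

columns 2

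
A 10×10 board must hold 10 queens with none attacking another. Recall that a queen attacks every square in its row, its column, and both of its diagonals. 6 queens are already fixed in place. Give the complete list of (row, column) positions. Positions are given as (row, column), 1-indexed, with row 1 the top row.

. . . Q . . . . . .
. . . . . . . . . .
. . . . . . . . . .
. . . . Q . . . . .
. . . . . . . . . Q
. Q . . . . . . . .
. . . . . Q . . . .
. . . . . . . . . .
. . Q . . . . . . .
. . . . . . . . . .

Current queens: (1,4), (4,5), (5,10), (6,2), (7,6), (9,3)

Row 2: attacked by (1,4)→{3,4,5}; (4,5)→{3,5,7}; (5,10)→{7,10}; (6,2)→{2,6}; (7,6)→{1,6}; (9,3)→{3,10}. Safe: 8, 9. Place at column 9.
Row 3: attacked by (1,4)→{2,4,6}; (2,9)→{8,9,10}; (4,5)→{4,5,6}; (5,10)→{8,10}; (6,2)→{2,5}; (7,6)→{2,6,10}; (9,3)→{3,9}. Safe: 1, 7. Place at column 1.
Row 8: attacked by (1,4)→{4}; (2,9)→{3,9}; (3,1)→{1,6}; (4,5)→{1,5,9}; (5,10)→{7,10}; (6,2)→{2,4}; (7,6)→{5,6,7}; (9,3)→{2,3,4}. Safe: 8. Place at column 8.
Row 10: attacked by (1,4)→{4}; (2,9)→{1,9}; (3,1)→{1,8}; (4,5)→{5}; (5,10)→{5,10}; (6,2)→{2,6}; (7,6)→{3,6,9}; (8,8)→{6,8,10}; (9,3)→{2,3,4}. Safe: 7. Place at column 7.
Columns [4, 9, 1, 5, 10, 2, 6, 8, 3, 7], r−c [-3, -7, 2, -1, -5, 4, 1, 0, 6, 3], r+c [5, 11, 4, 9, 15, 8, 13, 16, 12, 17] are all distinct, so no two queens attack.

(1,4) (2,9) (3,1) (4,5) (5,10) (6,2) (7,6) (8,8) (9,3) (10,7)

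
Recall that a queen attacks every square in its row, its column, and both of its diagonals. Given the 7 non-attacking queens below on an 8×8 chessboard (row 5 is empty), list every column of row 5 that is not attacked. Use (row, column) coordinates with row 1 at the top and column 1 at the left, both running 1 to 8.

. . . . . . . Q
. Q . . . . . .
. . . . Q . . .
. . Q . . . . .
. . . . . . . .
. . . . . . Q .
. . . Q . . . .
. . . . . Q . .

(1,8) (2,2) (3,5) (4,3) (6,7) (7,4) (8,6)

(1,8) attacks row 5 at column 8 and diagonals 4.
(2,2) attacks row 5 at column 2 and diagonals 5.
(3,5) attacks row 5 at column 5 and diagonals 3, 7.
(4,3) attacks row 5 at column 3 and diagonals 2, 4.
(6,7) attacks row 5 at column 7 and diagonals 6, 8.
(7,4) attacks row 5 at column 4 and diagonals 2, 6.
(8,6) attacks row 5 at column 6 and diagonals 3.
Attacked columns: {2, 3, 4, 5, 6, 7, 8}. Safe: {1}.

columns 1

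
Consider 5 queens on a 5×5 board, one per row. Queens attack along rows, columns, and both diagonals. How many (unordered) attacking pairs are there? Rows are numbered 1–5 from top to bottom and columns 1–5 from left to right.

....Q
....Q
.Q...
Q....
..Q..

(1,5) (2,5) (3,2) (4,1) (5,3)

Same column: (1,5)–(2,5) (column 5).
Same diagonal: (3,2)–(4,1) (|3−4| = |2−1| = 1).
Total attacking pairs: 2.

2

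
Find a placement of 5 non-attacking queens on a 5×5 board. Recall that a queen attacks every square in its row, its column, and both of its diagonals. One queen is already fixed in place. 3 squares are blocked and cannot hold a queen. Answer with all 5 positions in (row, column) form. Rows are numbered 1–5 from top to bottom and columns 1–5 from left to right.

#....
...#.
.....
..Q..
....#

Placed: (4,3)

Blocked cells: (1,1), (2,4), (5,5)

Row 1: attacked by (4,3)→{3}. Blocked: 1. Safe: 2, 4, 5. Place at column 4.
Row 2: attacked by (1,4)→{3,4,5}; (4,3)→{1,3,5}. Blocked: 4. Safe: 2. Place at column 2.
Row 3: attacked by (1,4)→{2,4}; (2,2)→{1,2,3}; (4,3)→{2,3,4}. Safe: 5. Place at column 5.
Row 5: attacked by (1,4)→{4}; (2,2)→{2,5}; (3,5)→{3,5}; (4,3)→{2,3,4}. Blocked: 5. Safe: 1. Place at column 1.
Columns [4, 2, 5, 3, 1], r−c [-3, 0, -2, 1, 4], r+c [5, 4, 8, 7, 6] are all distinct, so no two queens attack.

(1,4) (2,2) (3,5) (4,3) (5,1)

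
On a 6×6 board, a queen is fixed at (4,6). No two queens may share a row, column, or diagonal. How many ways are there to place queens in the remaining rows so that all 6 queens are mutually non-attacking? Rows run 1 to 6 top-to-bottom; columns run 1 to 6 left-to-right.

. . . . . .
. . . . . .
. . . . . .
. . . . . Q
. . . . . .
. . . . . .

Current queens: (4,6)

Branch on row 1: col 1 → 0; col 2 → 0; col 4 → 0; col 5 → 1.
Sum: 0 + 0 + 0 + 1 = 1.

1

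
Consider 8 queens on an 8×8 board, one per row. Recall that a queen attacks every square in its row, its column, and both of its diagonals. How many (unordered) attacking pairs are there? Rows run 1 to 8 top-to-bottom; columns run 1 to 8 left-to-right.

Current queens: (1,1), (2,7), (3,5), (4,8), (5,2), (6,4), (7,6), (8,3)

All columns are distinct and no two queens satisfy |Δrow| = |Δcol|, so no pair attacks.

0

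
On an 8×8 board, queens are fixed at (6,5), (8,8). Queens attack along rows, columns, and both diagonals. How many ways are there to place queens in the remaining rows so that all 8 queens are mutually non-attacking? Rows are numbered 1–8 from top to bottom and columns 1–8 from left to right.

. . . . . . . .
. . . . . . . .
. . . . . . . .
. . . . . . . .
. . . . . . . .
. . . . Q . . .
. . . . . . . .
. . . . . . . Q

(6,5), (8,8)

Branch on row 1: col 2 → 0; col 3 → 0; col 4 → 0; col 6 → 1; col 7 → 0.
Sum: 0 + 0 + 0 + 1 + 0 = 1.

1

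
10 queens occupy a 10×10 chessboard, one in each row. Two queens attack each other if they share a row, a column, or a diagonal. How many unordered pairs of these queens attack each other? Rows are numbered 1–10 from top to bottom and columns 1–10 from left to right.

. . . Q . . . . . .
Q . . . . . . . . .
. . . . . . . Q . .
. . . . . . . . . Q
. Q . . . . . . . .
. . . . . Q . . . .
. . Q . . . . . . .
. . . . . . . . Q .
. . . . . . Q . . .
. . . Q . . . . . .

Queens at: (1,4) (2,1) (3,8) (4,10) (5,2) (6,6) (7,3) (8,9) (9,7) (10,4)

Same column: (1,4)–(10,4) (column 4).
Same diagonal: (4,10)–(10,4) (|4−10| = |10−4| = 6).
Total attacking pairs: 2.

2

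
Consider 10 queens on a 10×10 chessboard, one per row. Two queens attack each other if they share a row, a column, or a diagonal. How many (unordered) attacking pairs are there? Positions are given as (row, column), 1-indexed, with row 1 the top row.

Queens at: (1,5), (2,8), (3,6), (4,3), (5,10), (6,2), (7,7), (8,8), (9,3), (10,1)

Same column: (2,8)–(8,8) (column 8); (4,3)–(9,3) (column 3).
Same diagonal: (7,7)–(8,8) (|7−8| = |7−8| = 1).
Total attacking pairs: 3.

3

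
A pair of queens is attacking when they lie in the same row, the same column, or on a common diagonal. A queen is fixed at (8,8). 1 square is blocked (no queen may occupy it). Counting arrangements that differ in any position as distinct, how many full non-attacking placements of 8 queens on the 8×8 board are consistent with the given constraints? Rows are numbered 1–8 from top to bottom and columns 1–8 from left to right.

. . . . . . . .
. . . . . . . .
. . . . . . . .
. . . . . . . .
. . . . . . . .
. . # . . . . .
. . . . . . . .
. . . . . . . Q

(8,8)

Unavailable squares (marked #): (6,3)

4

Branch on row 1: col 2 → 0; col 3 → 0; col 4 → 1; col 5 → 1; col 6 → 2; col 7 → 0.
Sum: 0 + 0 + 1 + 1 + 2 + 0 = 4.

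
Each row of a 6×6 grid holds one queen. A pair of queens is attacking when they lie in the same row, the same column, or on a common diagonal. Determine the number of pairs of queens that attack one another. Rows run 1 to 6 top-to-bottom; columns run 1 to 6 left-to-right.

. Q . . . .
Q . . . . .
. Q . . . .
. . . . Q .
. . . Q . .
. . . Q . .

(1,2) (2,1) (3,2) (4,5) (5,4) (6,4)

8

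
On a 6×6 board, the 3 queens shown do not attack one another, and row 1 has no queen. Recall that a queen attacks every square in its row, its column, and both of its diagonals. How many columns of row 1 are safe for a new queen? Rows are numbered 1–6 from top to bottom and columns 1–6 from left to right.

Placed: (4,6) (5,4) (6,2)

2

(4,6) attacks row 1 at column 6 and diagonals 3.
(5,4) attacks row 1 at column 4.
(6,2) attacks row 1 at column 2.
Attacked columns: {2, 3, 4, 6}. Safe: {1, 5}.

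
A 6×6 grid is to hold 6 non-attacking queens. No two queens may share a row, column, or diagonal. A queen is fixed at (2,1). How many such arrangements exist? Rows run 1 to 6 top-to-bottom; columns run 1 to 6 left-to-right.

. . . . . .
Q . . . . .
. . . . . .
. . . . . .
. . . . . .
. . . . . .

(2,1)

1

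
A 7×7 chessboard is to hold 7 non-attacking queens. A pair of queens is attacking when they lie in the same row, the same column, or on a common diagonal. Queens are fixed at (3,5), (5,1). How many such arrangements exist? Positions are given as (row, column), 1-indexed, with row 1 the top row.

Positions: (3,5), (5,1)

Branch on row 1: col 2 → 1; col 4 → 0; col 6 → 1.
Sum: 1 + 0 + 1 = 2.

2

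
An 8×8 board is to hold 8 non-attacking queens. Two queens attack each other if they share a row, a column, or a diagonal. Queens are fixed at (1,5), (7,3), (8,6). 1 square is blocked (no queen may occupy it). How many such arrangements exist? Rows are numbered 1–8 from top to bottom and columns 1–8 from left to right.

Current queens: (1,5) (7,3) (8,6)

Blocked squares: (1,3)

3

Branch on row 2: col 1 → 1; col 2 → 1; col 7 → 1.
Sum: 1 + 1 + 1 = 3.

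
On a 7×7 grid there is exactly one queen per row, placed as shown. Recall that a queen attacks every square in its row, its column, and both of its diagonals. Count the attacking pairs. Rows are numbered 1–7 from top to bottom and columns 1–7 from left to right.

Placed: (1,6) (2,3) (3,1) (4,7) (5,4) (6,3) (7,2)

4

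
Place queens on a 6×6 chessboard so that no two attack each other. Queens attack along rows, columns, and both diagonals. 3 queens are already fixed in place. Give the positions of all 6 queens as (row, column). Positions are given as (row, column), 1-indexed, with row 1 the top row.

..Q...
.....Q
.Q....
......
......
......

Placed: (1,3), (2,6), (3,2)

(1,3) (2,6) (3,2) (4,5) (5,1) (6,4)

Row 4: attacked by (1,3)→{3,6}; (2,6)→{4,6}; (3,2)→{1,2,3}. Safe: 5. Place at column 5.
Row 5: attacked by (1,3)→{3}; (2,6)→{3,6}; (3,2)→{2,4}; (4,5)→{4,5,6}. Safe: 1. Place at column 1.
Row 6: attacked by (1,3)→{3}; (2,6)→{2,6}; (3,2)→{2,5}; (4,5)→{3,5}; (5,1)→{1,2}. Safe: 4. Place at column 4.
Columns [3, 6, 2, 5, 1, 4], r−c [-2, -4, 1, -1, 4, 2], r+c [4, 8, 5, 9, 6, 10] are all distinct, so no two queens attack.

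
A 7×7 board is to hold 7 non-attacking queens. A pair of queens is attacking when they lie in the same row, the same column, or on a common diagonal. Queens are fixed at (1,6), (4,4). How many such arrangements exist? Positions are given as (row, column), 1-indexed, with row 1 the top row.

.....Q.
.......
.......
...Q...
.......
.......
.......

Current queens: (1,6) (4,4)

2

Branch on row 2: col 1 → 0; col 3 → 2.
Sum: 0 + 2 = 2.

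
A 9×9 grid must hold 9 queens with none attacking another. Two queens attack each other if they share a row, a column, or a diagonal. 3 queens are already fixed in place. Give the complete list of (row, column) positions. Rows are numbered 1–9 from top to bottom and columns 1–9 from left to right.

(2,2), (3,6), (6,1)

Row 1: attacked by (2,2)→{1,2,3}; (3,6)→{4,6,8}; (6,1)→{1,6}. Safe: 5, 7, 9. Place at column 9.
Row 4: attacked by (1,9)→{6,9}; (2,2)→{2,4}; (3,6)→{5,6,7}; (6,1)→{1,3}. Safe: 8. Place at column 8.
Row 5: attacked by (1,9)→{5,9}; (2,2)→{2,5}; (3,6)→{4,6,8}; (4,8)→{7,8,9}; (6,1)→{1,2}. Safe: 3. Place at column 3.
Row 7: attacked by (1,9)→{3,9}; (2,2)→{2,7}; (3,6)→{2,6}; (4,8)→{5,8}; (5,3)→{1,3,5}; (6,1)→{1,2}. Safe: 4. Place at column 4.
Row 8: attacked by (1,9)→{2,9}; (2,2)→{2,8}; (3,6)→{1,6}; (4,8)→{4,8}; (5,3)→{3,6}; (6,1)→{1,3}; (7,4)→{3,4,5}. Safe: 7. Place at column 7.
Row 9: attacked by (1,9)→{1,9}; (2,2)→{2,9}; (3,6)→{6}; (4,8)→{3,8}; (5,3)→{3,7}; (6,1)→{1,4}; (7,4)→{2,4,6}; (8,7)→{6,7,8}. Safe: 5. Place at column 5.
Columns [9, 2, 6, 8, 3, 1, 4, 7, 5], r−c [-8, 0, -3, -4, 2, 5, 3, 1, 4], r+c [10, 4, 9, 12, 8, 7, 11, 15, 14] are all distinct, so no two queens attack.

(1,9) (2,2) (3,6) (4,8) (5,3) (6,1) (7,4) (8,7) (9,5)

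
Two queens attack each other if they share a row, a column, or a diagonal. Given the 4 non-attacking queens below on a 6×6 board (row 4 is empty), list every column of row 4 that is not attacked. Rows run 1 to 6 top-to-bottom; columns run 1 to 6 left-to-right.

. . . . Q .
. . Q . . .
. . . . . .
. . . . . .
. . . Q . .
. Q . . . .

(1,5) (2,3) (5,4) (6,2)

columns 6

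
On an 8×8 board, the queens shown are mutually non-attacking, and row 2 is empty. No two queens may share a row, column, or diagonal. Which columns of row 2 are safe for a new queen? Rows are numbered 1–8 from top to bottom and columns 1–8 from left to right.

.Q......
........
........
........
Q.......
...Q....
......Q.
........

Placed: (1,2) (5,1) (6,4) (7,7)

(1,2) attacks row 2 at column 2 and diagonals 1, 3.
(5,1) attacks row 2 at column 1 and diagonals 4.
(6,4) attacks row 2 at column 4 and diagonals 8.
(7,7) attacks row 2 at column 7 and diagonals 2.
Attacked columns: {1, 2, 3, 4, 7, 8}. Safe: {5, 6}.

columns 5, 6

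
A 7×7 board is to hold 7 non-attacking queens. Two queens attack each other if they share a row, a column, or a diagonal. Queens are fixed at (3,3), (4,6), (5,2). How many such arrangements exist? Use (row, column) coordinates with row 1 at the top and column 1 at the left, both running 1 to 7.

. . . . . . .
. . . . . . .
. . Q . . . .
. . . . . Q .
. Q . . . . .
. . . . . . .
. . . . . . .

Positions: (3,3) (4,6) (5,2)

Branch on row 1: col 4 → 2; col 7 → 0.
Sum: 2 + 0 = 2.

2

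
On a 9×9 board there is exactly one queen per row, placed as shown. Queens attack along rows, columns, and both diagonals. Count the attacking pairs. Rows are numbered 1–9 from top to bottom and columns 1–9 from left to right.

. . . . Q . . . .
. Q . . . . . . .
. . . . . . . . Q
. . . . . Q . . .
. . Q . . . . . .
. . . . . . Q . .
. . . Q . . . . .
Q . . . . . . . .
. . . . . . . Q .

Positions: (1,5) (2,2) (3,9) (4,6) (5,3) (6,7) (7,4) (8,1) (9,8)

0

All columns are distinct and no two queens satisfy |Δrow| = |Δcol|, so no pair attacks.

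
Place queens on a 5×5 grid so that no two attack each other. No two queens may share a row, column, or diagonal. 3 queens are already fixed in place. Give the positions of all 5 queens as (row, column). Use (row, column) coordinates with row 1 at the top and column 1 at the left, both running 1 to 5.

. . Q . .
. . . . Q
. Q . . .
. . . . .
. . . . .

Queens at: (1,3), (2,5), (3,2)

Row 4: attacked by (1,3)→{3}; (2,5)→{3,5}; (3,2)→{1,2,3}. Safe: 4. Place at column 4.
Row 5: attacked by (1,3)→{3}; (2,5)→{2,5}; (3,2)→{2,4}; (4,4)→{3,4,5}. Safe: 1. Place at column 1.
Columns [3, 5, 2, 4, 1], r−c [-2, -3, 1, 0, 4], r+c [4, 7, 5, 8, 6] are all distinct, so no two queens attack.

(1,3) (2,5) (3,2) (4,4) (5,1)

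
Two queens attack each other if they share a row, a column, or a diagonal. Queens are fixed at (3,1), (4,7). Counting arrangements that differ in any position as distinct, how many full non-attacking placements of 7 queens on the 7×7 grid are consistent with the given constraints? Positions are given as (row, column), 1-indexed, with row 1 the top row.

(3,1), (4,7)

Branch on row 1: col 2 → 1; col 5 → 0; col 6 → 0.
Sum: 1 + 0 + 0 = 1.

1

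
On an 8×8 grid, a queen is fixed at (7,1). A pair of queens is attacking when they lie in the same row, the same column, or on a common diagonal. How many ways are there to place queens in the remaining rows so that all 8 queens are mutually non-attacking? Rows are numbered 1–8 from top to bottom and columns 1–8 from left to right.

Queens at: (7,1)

8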